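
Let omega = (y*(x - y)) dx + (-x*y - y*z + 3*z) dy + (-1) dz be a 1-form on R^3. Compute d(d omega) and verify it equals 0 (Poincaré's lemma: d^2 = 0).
d(d omega) = 0

Step 1: d omega = sum_{i<j} (∂f_j/∂x_i - ∂f_i/∂x_j) dx_i ∧ dx_j:
  coeff of dx ∧ dy: -x + y
  coeff of dx ∧ dz: 0
  coeff of dy ∧ dz: y - 3
Step 2: Apply d again to each 2-form coefficient. The only possible 3-form in R^3 is dx ∧ dy ∧ dz, with coefficient
  ∂(coeff of dy∧dz)/∂x - ∂(coeff of dx∧dz)/∂y + ∂(coeff of dx∧dy)/∂z
  = ∂/∂x (y - 3) - ∂/∂y (0) + ∂/∂z (-x + y).
Each of these terms simplifies to sums of mixed partials that cancel in pairs. The result is 0 (by equality of mixed partials for smooth functions — Schwarz / Clairaut).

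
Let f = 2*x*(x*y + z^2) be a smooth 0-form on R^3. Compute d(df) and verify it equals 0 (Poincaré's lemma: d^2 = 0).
d(df) = 0

Step 1: df = sum_i (∂f/∂x_i) dx_i = (4*x*y + 2*z^2) dx + (2*x^2) dy + (4*x*z) dz.
Step 2: Apply d again. Using the 1-form formula, the coefficient of dx ∧ dy in d(df) is ∂^2 f/∂x ∂y - ∂^2 f/∂y ∂x = (4*x) - (4*x) = 0 (equality of mixed partials for smooth f).
Similarly for dx ∧ dz and dy ∧ dz — all coefficients vanish. So d(df) = 0.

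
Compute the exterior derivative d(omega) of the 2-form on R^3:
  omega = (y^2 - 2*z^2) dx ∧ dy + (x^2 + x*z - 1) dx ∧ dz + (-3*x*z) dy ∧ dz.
d(omega) = (-7*z) dx ∧ dy ∧ dz

For a 2-form omega = sum_{i<j} g_{ij} dx_i ∧ dx_j, the exterior derivative is
  d(omega) = sum_{i<j} d(g_{ij}) ∧ dx_i ∧ dx_j = sum_{i<j, k} (∂g_{ij}/∂x_k) dx_k ∧ dx_i ∧ dx_j.
Expand each term, using dx_k ∧ dx_i ∧ dx_j = sgn(permutation) dx_{(a)} ∧ dx_{(b)} ∧ dx_{(c)} with (a < b < c) sorted:
  d(y^2 - 2*z^2) includes (∂/∂z)(y^2 - 2*z^2) dz = (-4*z) dz, which multiplied by dx ∧ dy gives (-4*z) dx ∧ dy ∧ dz
  d(-3*x*z) includes (∂/∂x)(-3*x*z) dx = (-3*z) dx, which multiplied by dy ∧ dz gives (-3*z) dx ∧ dy ∧ dz
Collecting like 3-forms: d(omega) = (-7*z) dx ∧ dy ∧ dz.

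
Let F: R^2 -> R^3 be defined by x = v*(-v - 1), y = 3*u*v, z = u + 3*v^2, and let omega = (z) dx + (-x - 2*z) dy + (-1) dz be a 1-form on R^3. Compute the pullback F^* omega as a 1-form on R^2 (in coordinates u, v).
F^* omega = (-6*u*v - 15*v^3 + 3*v^2 - 1) du + (-6*u^2 - 15*u*v^2 + u*v - u - 6*v^3 - 3*v^2 - 6*v) dv

Using F^*(f dg) = (f ∘ F) d(g ∘ F), substitute each coordinate x_i by F_i(u, v) in f_i, and replace dx_i by d F_i = (∂F_i/∂u) du + (∂F_i/∂v) dv.
  For the x component: f_1(F) = u + 3*v^2; d F_1 = (0) du + (-2*v - 1) dv
  For the y component: f_2(F) = -2*u - 5*v^2 + v; d F_2 = (3*v) du + (3*u) dv
  For the z component: f_3(F) = -1; d F_3 = (1) du + (6*v) dv
Combining and collecting du, dv coefficients:
  coeff of du: -6*u*v - 15*v^3 + 3*v^2 - 1
  coeff of dv: -6*u^2 - 15*u*v^2 + u*v - u - 6*v^3 - 3*v^2 - 6*v
F^* omega = (-6*u*v - 15*v^3 + 3*v^2 - 1) du + (-6*u^2 - 15*u*v^2 + u*v - u - 6*v^3 - 3*v^2 - 6*v) dv.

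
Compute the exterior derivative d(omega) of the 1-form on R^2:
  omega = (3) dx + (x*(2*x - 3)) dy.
d(omega) = (4*x - 3) dx ∧ dy

For a 1-form omega = sum_i f_i dx_i, the exterior derivative is
  d(omega) = sum_{i < j} (∂f_j/∂x_i - ∂f_i/∂x_j) dx_i ∧ dx_j.
  coefficient of dx ∧ dy: ∂f_2/∂x - ∂f_1/∂y = ∂(x*(2*x - 3))/∂x - ∂(3)/∂y = 4*x - 3
Assembling: d(omega) = (4*x - 3) dx ∧ dy.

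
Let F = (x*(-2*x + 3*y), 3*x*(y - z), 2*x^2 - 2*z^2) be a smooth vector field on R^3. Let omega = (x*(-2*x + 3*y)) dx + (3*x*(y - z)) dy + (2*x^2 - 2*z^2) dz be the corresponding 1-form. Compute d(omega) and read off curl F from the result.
d(omega) = (3*x) dy ∧ dz + (-4*x) dz ∧ dx + (-3*x + 3*y - 3*z) dx ∧ dy; curl F = (3*x, -4*x, -3*x + 3*y - 3*z)

d omega = sum_{i<j} (∂f_j/∂x_i - ∂f_i/∂x_j) dx_i ∧ dx_j. Under the identification (dy ∧ dz, dz ∧ dx, dx ∧ dy) ↔ (e_x, e_y, e_z), the coefficients are exactly the components of curl F. Compute:
  ∂R/∂y - ∂Q/∂z = (0) - (-3*x) = 3*x
  ∂P/∂z - ∂R/∂x = (0) - (4*x) = -4*x
  ∂Q/∂x - ∂P/∂y = (3*y - 3*z) - (3*x) = -3*x + 3*y - 3*z.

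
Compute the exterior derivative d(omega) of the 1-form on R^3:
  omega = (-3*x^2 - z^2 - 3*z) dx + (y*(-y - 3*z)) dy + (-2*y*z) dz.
d(omega) = (2*z + 3) dx ∧ dz + (3*y - 2*z) dy ∧ dz

For a 1-form omega = sum_i f_i dx_i, the exterior derivative is
  d(omega) = sum_{i < j} (∂f_j/∂x_i - ∂f_i/∂x_j) dx_i ∧ dx_j.
  coefficient of dx ∧ dz: ∂f_3/∂x - ∂f_1/∂z = ∂(-2*y*z)/∂x - ∂(-3*x^2 - z^2 - 3*z)/∂z = 2*z + 3
  coefficient of dy ∧ dz: ∂f_3/∂y - ∂f_2/∂z = ∂(-2*y*z)/∂y - ∂(y*(-y - 3*z))/∂z = 3*y - 2*z
Assembling: d(omega) = (2*z + 3) dx ∧ dz + (3*y - 2*z) dy ∧ dz.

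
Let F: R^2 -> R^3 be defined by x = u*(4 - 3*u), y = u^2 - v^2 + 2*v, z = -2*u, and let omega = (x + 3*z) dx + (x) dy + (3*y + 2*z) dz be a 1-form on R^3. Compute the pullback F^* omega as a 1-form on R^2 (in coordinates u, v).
F^* omega = (12*u^3 + 2*u^2 + 6*v^2 - 12*v) du + (2*u*(3*u*v - 3*u - 4*v + 4)) dv

Using F^*(f dg) = (f ∘ F) d(g ∘ F), substitute each coordinate x_i by F_i(u, v) in f_i, and replace dx_i by d F_i = (∂F_i/∂u) du + (∂F_i/∂v) dv.
  For the x component: f_1(F) = u*(-3*u - 2); d F_1 = (4 - 6*u) du + (0) dv
  For the y component: f_2(F) = u*(4 - 3*u); d F_2 = (2*u) du + (2 - 2*v) dv
  For the z component: f_3(F) = 3*u^2 - 4*u - 3*v^2 + 6*v; d F_3 = (-2) du + (0) dv
Combining and collecting du, dv coefficients:
  coeff of du: 12*u^3 + 2*u^2 + 6*v^2 - 12*v
  coeff of dv: 2*u*(3*u*v - 3*u - 4*v + 4)
F^* omega = (12*u^3 + 2*u^2 + 6*v^2 - 12*v) du + (2*u*(3*u*v - 3*u - 4*v + 4)) dv.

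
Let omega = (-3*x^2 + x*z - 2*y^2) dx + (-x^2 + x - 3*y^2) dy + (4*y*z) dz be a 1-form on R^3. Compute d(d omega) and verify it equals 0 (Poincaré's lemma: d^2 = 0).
d(d omega) = 0

Step 1: d omega = sum_{i<j} (∂f_j/∂x_i - ∂f_i/∂x_j) dx_i ∧ dx_j:
  coeff of dx ∧ dy: -2*x + 4*y + 1
  coeff of dx ∧ dz: -x
  coeff of dy ∧ dz: 4*z
Step 2: Apply d again to each 2-form coefficient. The only possible 3-form in R^3 is dx ∧ dy ∧ dz, with coefficient
  ∂(coeff of dy∧dz)/∂x - ∂(coeff of dx∧dz)/∂y + ∂(coeff of dx∧dy)/∂z
  = ∂/∂x (4*z) - ∂/∂y (-x) + ∂/∂z (-2*x + 4*y + 1).
Each of these terms simplifies to sums of mixed partials that cancel in pairs. The result is 0 (by equality of mixed partials for smooth functions — Schwarz / Clairaut).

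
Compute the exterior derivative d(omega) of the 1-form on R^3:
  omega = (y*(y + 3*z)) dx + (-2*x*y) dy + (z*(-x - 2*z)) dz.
d(omega) = (-4*y - 3*z) dx ∧ dy + (-3*y - z) dx ∧ dz

For a 1-form omega = sum_i f_i dx_i, the exterior derivative is
  d(omega) = sum_{i < j} (∂f_j/∂x_i - ∂f_i/∂x_j) dx_i ∧ dx_j.
  coefficient of dx ∧ dy: ∂f_2/∂x - ∂f_1/∂y = ∂(-2*x*y)/∂x - ∂(y*(y + 3*z))/∂y = -4*y - 3*z
  coefficient of dx ∧ dz: ∂f_3/∂x - ∂f_1/∂z = ∂(z*(-x - 2*z))/∂x - ∂(y*(y + 3*z))/∂z = -3*y - z
Assembling: d(omega) = (-4*y - 3*z) dx ∧ dy + (-3*y - z) dx ∧ dz.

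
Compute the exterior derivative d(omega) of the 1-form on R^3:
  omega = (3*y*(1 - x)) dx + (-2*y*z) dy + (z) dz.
d(omega) = (3*x - 3) dx ∧ dy + (2*y) dy ∧ dz

For a 1-form omega = sum_i f_i dx_i, the exterior derivative is
  d(omega) = sum_{i < j} (∂f_j/∂x_i - ∂f_i/∂x_j) dx_i ∧ dx_j.
  coefficient of dx ∧ dy: ∂f_2/∂x - ∂f_1/∂y = ∂(-2*y*z)/∂x - ∂(3*y*(1 - x))/∂y = 3*x - 3
  coefficient of dy ∧ dz: ∂f_3/∂y - ∂f_2/∂z = ∂(z)/∂y - ∂(-2*y*z)/∂z = 2*y
Assembling: d(omega) = (3*x - 3) dx ∧ dy + (2*y) dy ∧ dz.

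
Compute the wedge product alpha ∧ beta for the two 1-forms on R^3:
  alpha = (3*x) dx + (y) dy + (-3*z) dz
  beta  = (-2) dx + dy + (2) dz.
alpha ∧ beta = (3*x + 2*y) dx ∧ dy + (6*x - 6*z) dx ∧ dz + (2*y + 3*z) dy ∧ dz

Distribute the wedge, using dx_i ∧ dx_j = -dx_j ∧ dx_i and dx_i ∧ dx_i = 0. For each pair (i, j) with i < j, the coefficient of dx_i ∧ dx_j in alpha ∧ beta is (alpha_i * beta_j - alpha_j * beta_i). Collecting: alpha ∧ beta = (3*x + 2*y) dx ∧ dy + (6*x - 6*z) dx ∧ dz + (2*y + 3*z) dy ∧ dz.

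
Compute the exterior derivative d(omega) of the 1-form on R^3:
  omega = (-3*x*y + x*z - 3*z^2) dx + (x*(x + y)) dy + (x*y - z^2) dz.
d(omega) = (5*x + y) dx ∧ dy + (-x + y + 6*z) dx ∧ dz + (x) dy ∧ dz

For a 1-form omega = sum_i f_i dx_i, the exterior derivative is
  d(omega) = sum_{i < j} (∂f_j/∂x_i - ∂f_i/∂x_j) dx_i ∧ dx_j.
  coefficient of dx ∧ dy: ∂f_2/∂x - ∂f_1/∂y = ∂(x*(x + y))/∂x - ∂(-3*x*y + x*z - 3*z^2)/∂y = 5*x + y
  coefficient of dx ∧ dz: ∂f_3/∂x - ∂f_1/∂z = ∂(x*y - z^2)/∂x - ∂(-3*x*y + x*z - 3*z^2)/∂z = -x + y + 6*z
  coefficient of dy ∧ dz: ∂f_3/∂y - ∂f_2/∂z = ∂(x*y - z^2)/∂y - ∂(x*(x + y))/∂z = x
Assembling: d(omega) = (5*x + y) dx ∧ dy + (-x + y + 6*z) dx ∧ dz + (x) dy ∧ dz.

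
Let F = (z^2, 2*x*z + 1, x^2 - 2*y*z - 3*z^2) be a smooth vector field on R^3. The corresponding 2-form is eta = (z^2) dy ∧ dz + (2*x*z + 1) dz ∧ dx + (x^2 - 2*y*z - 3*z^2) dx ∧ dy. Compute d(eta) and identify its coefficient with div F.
d(eta) = (-2*y - 6*z) dx ∧ dy ∧ dz; div F = -2*y - 6*z

For a 2-form in R^3 of the form above, applying d gives a 3-form with coefficient ∂P/∂x + ∂Q/∂y + ∂R/∂z:
  ∂P/∂x = 0
  ∂Q/∂y = 0
  ∂R/∂z = -2*y - 6*z
Sum = -2*y - 6*z, which is exactly div F.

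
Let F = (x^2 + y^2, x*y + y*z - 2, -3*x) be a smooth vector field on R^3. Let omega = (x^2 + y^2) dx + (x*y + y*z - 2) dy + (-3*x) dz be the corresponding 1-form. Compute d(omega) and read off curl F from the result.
d(omega) = (-y) dy ∧ dz + (3) dz ∧ dx + (-y) dx ∧ dy; curl F = (-y, 3, -y)

d omega = sum_{i<j} (∂f_j/∂x_i - ∂f_i/∂x_j) dx_i ∧ dx_j. Under the identification (dy ∧ dz, dz ∧ dx, dx ∧ dy) ↔ (e_x, e_y, e_z), the coefficients are exactly the components of curl F. Compute:
  ∂R/∂y - ∂Q/∂z = (0) - (y) = -y
  ∂P/∂z - ∂R/∂x = (0) - (-3) = 3
  ∂Q/∂x - ∂P/∂y = (y) - (2*y) = -y.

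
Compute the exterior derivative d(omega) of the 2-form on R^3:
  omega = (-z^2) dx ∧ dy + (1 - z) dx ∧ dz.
d(omega) = (-2*z) dx ∧ dy ∧ dz

For a 2-form omega = sum_{i<j} g_{ij} dx_i ∧ dx_j, the exterior derivative is
  d(omega) = sum_{i<j} d(g_{ij}) ∧ dx_i ∧ dx_j = sum_{i<j, k} (∂g_{ij}/∂x_k) dx_k ∧ dx_i ∧ dx_j.
Expand each term, using dx_k ∧ dx_i ∧ dx_j = sgn(permutation) dx_{(a)} ∧ dx_{(b)} ∧ dx_{(c)} with (a < b < c) sorted:
  d(-z^2) includes (∂/∂z)(-z^2) dz = (-2*z) dz, which multiplied by dx ∧ dy gives (-2*z) dx ∧ dy ∧ dz
Collecting like 3-forms: d(omega) = (-2*z) dx ∧ dy ∧ dz.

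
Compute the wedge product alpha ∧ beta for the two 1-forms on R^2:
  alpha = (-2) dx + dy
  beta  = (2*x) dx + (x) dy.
alpha ∧ beta = (-4*x) dx ∧ dy

Distribute the wedge, using dx_i ∧ dx_j = -dx_j ∧ dx_i and dx_i ∧ dx_i = 0. For each pair (i, j) with i < j, the coefficient of dx_i ∧ dx_j in alpha ∧ beta is (alpha_i * beta_j - alpha_j * beta_i). Collecting: alpha ∧ beta = (-4*x) dx ∧ dy.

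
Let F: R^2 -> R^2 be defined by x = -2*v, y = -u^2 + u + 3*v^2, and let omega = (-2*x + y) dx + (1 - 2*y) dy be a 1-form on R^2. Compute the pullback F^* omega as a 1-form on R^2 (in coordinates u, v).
F^* omega = (-4*u^3 + 6*u^2 + 12*u*v^2 - 4*u - 6*v^2 + 1) du + (12*u^2*v + 2*u^2 - 12*u*v - 2*u - 36*v^3 - 6*v^2 - 2*v) dv

Using F^*(f dg) = (f ∘ F) d(g ∘ F), substitute each coordinate x_i by F_i(u, v) in f_i, and replace dx_i by d F_i = (∂F_i/∂u) du + (∂F_i/∂v) dv.
  For the x component: f_1(F) = -u^2 + u + 3*v^2 + 4*v; d F_1 = (0) du + (-2) dv
  For the y component: f_2(F) = 2*u^2 - 2*u - 6*v^2 + 1; d F_2 = (1 - 2*u) du + (6*v) dv
Combining and collecting du, dv coefficients:
  coeff of du: -4*u^3 + 6*u^2 + 12*u*v^2 - 4*u - 6*v^2 + 1
  coeff of dv: 12*u^2*v + 2*u^2 - 12*u*v - 2*u - 36*v^3 - 6*v^2 - 2*v
F^* omega = (-4*u^3 + 6*u^2 + 12*u*v^2 - 4*u - 6*v^2 + 1) du + (12*u^2*v + 2*u^2 - 12*u*v - 2*u - 36*v^3 - 6*v^2 - 2*v) dv.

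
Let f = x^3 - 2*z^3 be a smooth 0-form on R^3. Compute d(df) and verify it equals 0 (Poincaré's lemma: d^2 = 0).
d(df) = 0

Step 1: df = sum_i (∂f/∂x_i) dx_i = (3*x^2) dx + (0) dy + (-6*z^2) dz.
Step 2: Apply d again. Using the 1-form formula, the coefficient of dx ∧ dy in d(df) is ∂^2 f/∂x ∂y - ∂^2 f/∂y ∂x = (0) - (0) = 0 (equality of mixed partials for smooth f).
Similarly for dx ∧ dz and dy ∧ dz — all coefficients vanish. So d(df) = 0.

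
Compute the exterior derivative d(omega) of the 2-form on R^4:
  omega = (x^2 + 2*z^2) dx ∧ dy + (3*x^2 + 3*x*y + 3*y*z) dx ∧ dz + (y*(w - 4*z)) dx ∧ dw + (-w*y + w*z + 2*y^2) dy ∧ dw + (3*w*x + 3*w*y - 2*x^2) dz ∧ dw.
d(omega) = (-3*x + z) dx ∧ dy ∧ dz + (-w + 4*z) dx ∧ dy ∧ dw + (3*w - 4*x + 4*y) dx ∧ dz ∧ dw + (2*w) dy ∧ dz ∧ dw

For a 2-form omega = sum_{i<j} g_{ij} dx_i ∧ dx_j, the exterior derivative is
  d(omega) = sum_{i<j} d(g_{ij}) ∧ dx_i ∧ dx_j = sum_{i<j, k} (∂g_{ij}/∂x_k) dx_k ∧ dx_i ∧ dx_j.
Expand each term, using dx_k ∧ dx_i ∧ dx_j = sgn(permutation) dx_{(a)} ∧ dx_{(b)} ∧ dx_{(c)} with (a < b < c) sorted:
  d(x^2 + 2*z^2) includes (∂/∂z)(x^2 + 2*z^2) dz = (4*z) dz, which multiplied by dx ∧ dy gives (4*z) dx ∧ dy ∧ dz
  d(3*x^2 + 3*x*y + 3*y*z) includes (∂/∂y)(3*x^2 + 3*x*y + 3*y*z) dy = (3*x + 3*z) dy, which multiplied by dx ∧ dz gives (-3*x - 3*z) dx ∧ dy ∧ dz
  d(y*(w - 4*z)) includes (∂/∂y)(y*(w - 4*z)) dy = (w - 4*z) dy, which multiplied by dx ∧ dw gives (-w + 4*z) dx ∧ dy ∧ dw
  d(y*(w - 4*z)) includes (∂/∂z)(y*(w - 4*z)) dz = (-4*y) dz, which multiplied by dx ∧ dw gives (4*y) dx ∧ dz ∧ dw
  d(-w*y + w*z + 2*y^2) includes (∂/∂z)(-w*y + w*z + 2*y^2) dz = (w) dz, which multiplied by dy ∧ dw gives (-w) dy ∧ dz ∧ dw
  d(3*w*x + 3*w*y - 2*x^2) includes (∂/∂x)(3*w*x + 3*w*y - 2*x^2) dx = (3*w - 4*x) dx, which multiplied by dz ∧ dw gives (3*w - 4*x) dx ∧ dz ∧ dw
  d(3*w*x + 3*w*y - 2*x^2) includes (∂/∂y)(3*w*x + 3*w*y - 2*x^2) dy = (3*w) dy, which multiplied by dz ∧ dw gives (3*w) dy ∧ dz ∧ dw
Collecting like 3-forms: d(omega) = (-3*x + z) dx ∧ dy ∧ dz + (-w + 4*z) dx ∧ dy ∧ dw + (3*w - 4*x + 4*y) dx ∧ dz ∧ dw + (2*w) dy ∧ dz ∧ dw.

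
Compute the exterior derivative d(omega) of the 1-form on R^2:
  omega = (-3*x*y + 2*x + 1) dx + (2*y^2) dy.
d(omega) = (3*x) dx ∧ dy

For a 1-form omega = sum_i f_i dx_i, the exterior derivative is
  d(omega) = sum_{i < j} (∂f_j/∂x_i - ∂f_i/∂x_j) dx_i ∧ dx_j.
  coefficient of dx ∧ dy: ∂f_2/∂x - ∂f_1/∂y = ∂(2*y^2)/∂x - ∂(-3*x*y + 2*x + 1)/∂y = 3*x
Assembling: d(omega) = (3*x) dx ∧ dy.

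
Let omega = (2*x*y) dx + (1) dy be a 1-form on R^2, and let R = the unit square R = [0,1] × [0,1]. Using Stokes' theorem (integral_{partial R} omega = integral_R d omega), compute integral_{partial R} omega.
integral_(partial R) omega = -1

Stokes: integral_partial_R omega = integral_R d omega with d omega = (∂Q/∂x - ∂P/∂y) dx ∧ dy.
  ∂Q/∂x = 0
  ∂P/∂y = 2*x
  integrand = ∂Q/∂x - ∂P/∂y = -2*x.
Integrating over R: integral_0^1 integral_0^1 (-2*x) dx dy = -1.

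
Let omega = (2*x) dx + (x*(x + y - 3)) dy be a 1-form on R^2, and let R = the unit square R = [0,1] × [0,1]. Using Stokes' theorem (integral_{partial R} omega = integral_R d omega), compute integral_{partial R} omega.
integral_(partial R) omega = -3/2

Stokes: integral_partial_R omega = integral_R d omega with d omega = (∂Q/∂x - ∂P/∂y) dx ∧ dy.
  ∂Q/∂x = 2*x + y - 3
  ∂P/∂y = 0
  integrand = ∂Q/∂x - ∂P/∂y = 2*x + y - 3.
Integrating over R: integral_0^1 integral_0^1 (2*x + y - 3) dx dy = -3/2.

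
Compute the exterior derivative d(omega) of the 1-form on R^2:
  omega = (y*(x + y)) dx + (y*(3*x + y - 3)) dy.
d(omega) = (-x + y) dx ∧ dy

For a 1-form omega = sum_i f_i dx_i, the exterior derivative is
  d(omega) = sum_{i < j} (∂f_j/∂x_i - ∂f_i/∂x_j) dx_i ∧ dx_j.
  coefficient of dx ∧ dy: ∂f_2/∂x - ∂f_1/∂y = ∂(y*(3*x + y - 3))/∂x - ∂(y*(x + y))/∂y = -x + y
Assembling: d(omega) = (-x + y) dx ∧ dy.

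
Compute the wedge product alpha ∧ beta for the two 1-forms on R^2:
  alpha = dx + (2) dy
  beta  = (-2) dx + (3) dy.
alpha ∧ beta = (7) dx ∧ dy

Distribute the wedge, using dx_i ∧ dx_j = -dx_j ∧ dx_i and dx_i ∧ dx_i = 0. For each pair (i, j) with i < j, the coefficient of dx_i ∧ dx_j in alpha ∧ beta is (alpha_i * beta_j - alpha_j * beta_i). Collecting: alpha ∧ beta = (7) dx ∧ dy.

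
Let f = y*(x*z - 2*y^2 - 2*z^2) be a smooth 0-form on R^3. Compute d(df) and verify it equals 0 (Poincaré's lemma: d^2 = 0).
d(df) = 0

Step 1: df = sum_i (∂f/∂x_i) dx_i = (y*z) dx + (x*z - 6*y^2 - 2*z^2) dy + (y*(x - 4*z)) dz.
Step 2: Apply d again. Using the 1-form formula, the coefficient of dx ∧ dy in d(df) is ∂^2 f/∂x ∂y - ∂^2 f/∂y ∂x = (z) - (z) = 0 (equality of mixed partials for smooth f).
Similarly for dx ∧ dz and dy ∧ dz — all coefficients vanish. So d(df) = 0.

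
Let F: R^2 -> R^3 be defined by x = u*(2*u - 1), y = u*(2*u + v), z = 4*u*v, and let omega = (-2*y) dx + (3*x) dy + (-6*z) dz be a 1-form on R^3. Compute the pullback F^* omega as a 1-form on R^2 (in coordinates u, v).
F^* omega = (u*(8*u^2 - 2*u*v - 8*u - 96*v^2 - v)) du + (u^2*(6*u - 96*v - 3)) dv

Using F^*(f dg) = (f ∘ F) d(g ∘ F), substitute each coordinate x_i by F_i(u, v) in f_i, and replace dx_i by d F_i = (∂F_i/∂u) du + (∂F_i/∂v) dv.
  For the x component: f_1(F) = 2*u*(-2*u - v); d F_1 = (4*u - 1) du + (0) dv
  For the y component: f_2(F) = 3*u*(2*u - 1); d F_2 = (4*u + v) du + (u) dv
  For the z component: f_3(F) = -24*u*v; d F_3 = (4*v) du + (4*u) dv
Combining and collecting du, dv coefficients:
  coeff of du: u*(8*u^2 - 2*u*v - 8*u - 96*v^2 - v)
  coeff of dv: u^2*(6*u - 96*v - 3)
F^* omega = (u*(8*u^2 - 2*u*v - 8*u - 96*v^2 - v)) du + (u^2*(6*u - 96*v - 3)) dv.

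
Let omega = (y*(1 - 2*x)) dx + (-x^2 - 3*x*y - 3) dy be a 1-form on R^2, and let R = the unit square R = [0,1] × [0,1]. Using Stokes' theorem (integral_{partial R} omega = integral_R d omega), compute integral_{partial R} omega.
integral_(partial R) omega = -5/2

Stokes: integral_partial_R omega = integral_R d omega with d omega = (∂Q/∂x - ∂P/∂y) dx ∧ dy.
  ∂Q/∂x = -2*x - 3*y
  ∂P/∂y = 1 - 2*x
  integrand = ∂Q/∂x - ∂P/∂y = -3*y - 1.
Integrating over R: integral_0^1 integral_0^1 (-3*y - 1) dx dy = -5/2.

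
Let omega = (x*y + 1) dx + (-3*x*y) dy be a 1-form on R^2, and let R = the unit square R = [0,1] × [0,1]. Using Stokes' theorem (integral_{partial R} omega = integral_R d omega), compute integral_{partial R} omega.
integral_(partial R) omega = -2

Stokes: integral_partial_R omega = integral_R d omega with d omega = (∂Q/∂x - ∂P/∂y) dx ∧ dy.
  ∂Q/∂x = -3*y
  ∂P/∂y = x
  integrand = ∂Q/∂x - ∂P/∂y = -x - 3*y.
Integrating over R: integral_0^1 integral_0^1 (-x - 3*y) dx dy = -2.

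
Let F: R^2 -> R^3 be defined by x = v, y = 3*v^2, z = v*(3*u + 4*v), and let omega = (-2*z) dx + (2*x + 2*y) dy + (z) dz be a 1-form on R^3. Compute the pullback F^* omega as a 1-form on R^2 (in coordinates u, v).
F^* omega = (v^2*(9*u + 12*v)) du + (v*(9*u^2 + 36*u*v - 6*u + 68*v^2 + 4*v)) dv

Using F^*(f dg) = (f ∘ F) d(g ∘ F), substitute each coordinate x_i by F_i(u, v) in f_i, and replace dx_i by d F_i = (∂F_i/∂u) du + (∂F_i/∂v) dv.
  For the x component: f_1(F) = 2*v*(-3*u - 4*v); d F_1 = (0) du + (1) dv
  For the y component: f_2(F) = 2*v*(3*v + 1); d F_2 = (0) du + (6*v) dv
  For the z component: f_3(F) = v*(3*u + 4*v); d F_3 = (3*v) du + (3*u + 8*v) dv
Combining and collecting du, dv coefficients:
  coeff of du: v^2*(9*u + 12*v)
  coeff of dv: v*(9*u^2 + 36*u*v - 6*u + 68*v^2 + 4*v)
F^* omega = (v^2*(9*u + 12*v)) du + (v*(9*u^2 + 36*u*v - 6*u + 68*v^2 + 4*v)) dv.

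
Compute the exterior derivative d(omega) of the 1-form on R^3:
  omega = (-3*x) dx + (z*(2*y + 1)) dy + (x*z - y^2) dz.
d(omega) = (z) dx ∧ dz + (-4*y - 1) dy ∧ dz

For a 1-form omega = sum_i f_i dx_i, the exterior derivative is
  d(omega) = sum_{i < j} (∂f_j/∂x_i - ∂f_i/∂x_j) dx_i ∧ dx_j.
  coefficient of dx ∧ dz: ∂f_3/∂x - ∂f_1/∂z = ∂(x*z - y^2)/∂x - ∂(-3*x)/∂z = z
  coefficient of dy ∧ dz: ∂f_3/∂y - ∂f_2/∂z = ∂(x*z - y^2)/∂y - ∂(z*(2*y + 1))/∂z = -4*y - 1
Assembling: d(omega) = (z) dx ∧ dz + (-4*y - 1) dy ∧ dz.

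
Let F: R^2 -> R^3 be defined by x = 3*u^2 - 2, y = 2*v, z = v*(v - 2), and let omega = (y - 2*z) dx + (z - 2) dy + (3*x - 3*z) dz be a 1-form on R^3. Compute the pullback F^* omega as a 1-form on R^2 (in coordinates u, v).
F^* omega = (12*u*v*(3 - v)) du + (18*u^2*v - 18*u^2 - 6*v^3 + 20*v^2 - 28*v + 8) dv

Using F^*(f dg) = (f ∘ F) d(g ∘ F), substitute each coordinate x_i by F_i(u, v) in f_i, and replace dx_i by d F_i = (∂F_i/∂u) du + (∂F_i/∂v) dv.
  For the x component: f_1(F) = 2*v*(3 - v); d F_1 = (6*u) du + (0) dv
  For the y component: f_2(F) = v^2 - 2*v - 2; d F_2 = (0) du + (2) dv
  For the z component: f_3(F) = 9*u^2 - 3*v^2 + 6*v - 6; d F_3 = (0) du + (2*v - 2) dv
Combining and collecting du, dv coefficients:
  coeff of du: 12*u*v*(3 - v)
  coeff of dv: 18*u^2*v - 18*u^2 - 6*v^3 + 20*v^2 - 28*v + 8
F^* omega = (12*u*v*(3 - v)) du + (18*u^2*v - 18*u^2 - 6*v^3 + 20*v^2 - 28*v + 8) dv.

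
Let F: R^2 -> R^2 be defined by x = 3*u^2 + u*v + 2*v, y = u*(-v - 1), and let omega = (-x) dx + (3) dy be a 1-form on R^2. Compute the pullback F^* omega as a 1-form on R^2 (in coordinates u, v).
F^* omega = (-18*u^3 - 9*u^2*v - u*v^2 - 12*u*v - 2*v^2 - 3*v - 3) du + (-3*u^3 - u^2*v - 6*u^2 - 4*u*v - 3*u - 4*v) dv

Using F^*(f dg) = (f ∘ F) d(g ∘ F), substitute each coordinate x_i by F_i(u, v) in f_i, and replace dx_i by d F_i = (∂F_i/∂u) du + (∂F_i/∂v) dv.
  For the x component: f_1(F) = -3*u^2 - u*v - 2*v; d F_1 = (6*u + v) du + (u + 2) dv
  For the y component: f_2(F) = 3; d F_2 = (-v - 1) du + (-u) dv
Combining and collecting du, dv coefficients:
  coeff of du: -18*u^3 - 9*u^2*v - u*v^2 - 12*u*v - 2*v^2 - 3*v - 3
  coeff of dv: -3*u^3 - u^2*v - 6*u^2 - 4*u*v - 3*u - 4*v
F^* omega = (-18*u^3 - 9*u^2*v - u*v^2 - 12*u*v - 2*v^2 - 3*v - 3) du + (-3*u^3 - u^2*v - 6*u^2 - 4*u*v - 3*u - 4*v) dv.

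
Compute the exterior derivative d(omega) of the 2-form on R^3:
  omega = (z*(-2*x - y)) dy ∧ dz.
d(omega) = (-2*z) dx ∧ dy ∧ dz

For a 2-form omega = sum_{i<j} g_{ij} dx_i ∧ dx_j, the exterior derivative is
  d(omega) = sum_{i<j} d(g_{ij}) ∧ dx_i ∧ dx_j = sum_{i<j, k} (∂g_{ij}/∂x_k) dx_k ∧ dx_i ∧ dx_j.
Expand each term, using dx_k ∧ dx_i ∧ dx_j = sgn(permutation) dx_{(a)} ∧ dx_{(b)} ∧ dx_{(c)} with (a < b < c) sorted:
  d(z*(-2*x - y)) includes (∂/∂x)(z*(-2*x - y)) dx = (-2*z) dx, which multiplied by dy ∧ dz gives (-2*z) dx ∧ dy ∧ dz
Collecting like 3-forms: d(omega) = (-2*z) dx ∧ dy ∧ dz.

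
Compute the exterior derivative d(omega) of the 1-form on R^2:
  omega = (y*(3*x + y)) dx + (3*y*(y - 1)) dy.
d(omega) = (-3*x - 2*y) dx ∧ dy

For a 1-form omega = sum_i f_i dx_i, the exterior derivative is
  d(omega) = sum_{i < j} (∂f_j/∂x_i - ∂f_i/∂x_j) dx_i ∧ dx_j.
  coefficient of dx ∧ dy: ∂f_2/∂x - ∂f_1/∂y = ∂(3*y*(y - 1))/∂x - ∂(y*(3*x + y))/∂y = -3*x - 2*y
Assembling: d(omega) = (-3*x - 2*y) dx ∧ dy.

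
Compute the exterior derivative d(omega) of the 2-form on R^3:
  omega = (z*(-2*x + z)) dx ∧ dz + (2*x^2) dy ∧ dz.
d(omega) = (4*x) dx ∧ dy ∧ dz

For a 2-form omega = sum_{i<j} g_{ij} dx_i ∧ dx_j, the exterior derivative is
  d(omega) = sum_{i<j} d(g_{ij}) ∧ dx_i ∧ dx_j = sum_{i<j, k} (∂g_{ij}/∂x_k) dx_k ∧ dx_i ∧ dx_j.
Expand each term, using dx_k ∧ dx_i ∧ dx_j = sgn(permutation) dx_{(a)} ∧ dx_{(b)} ∧ dx_{(c)} with (a < b < c) sorted:
  d(2*x^2) includes (∂/∂x)(2*x^2) dx = (4*x) dx, which multiplied by dy ∧ dz gives (4*x) dx ∧ dy ∧ dz
Collecting like 3-forms: d(omega) = (4*x) dx ∧ dy ∧ dz.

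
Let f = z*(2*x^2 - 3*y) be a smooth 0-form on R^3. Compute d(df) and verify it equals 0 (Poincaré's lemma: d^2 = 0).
d(df) = 0

Step 1: df = sum_i (∂f/∂x_i) dx_i = (4*x*z) dx + (-3*z) dy + (2*x^2 - 3*y) dz.
Step 2: Apply d again. Using the 1-form formula, the coefficient of dx ∧ dy in d(df) is ∂^2 f/∂x ∂y - ∂^2 f/∂y ∂x = (0) - (0) = 0 (equality of mixed partials for smooth f).
Similarly for dx ∧ dz and dy ∧ dz — all coefficients vanish. So d(df) = 0.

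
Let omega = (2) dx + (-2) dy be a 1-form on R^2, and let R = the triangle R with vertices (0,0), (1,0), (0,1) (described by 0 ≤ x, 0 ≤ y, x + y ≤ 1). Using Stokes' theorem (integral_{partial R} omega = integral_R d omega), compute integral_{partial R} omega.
integral_(partial R) omega = 0

Stokes: integral_partial_R omega = integral_R d omega with d omega = (∂Q/∂x - ∂P/∂y) dx ∧ dy.
  ∂Q/∂x = 0
  ∂P/∂y = 0
  integrand = ∂Q/∂x - ∂P/∂y = 0.
Integrating over R: integral_0^1 integral_0^{1-x} (0) dy dx = 0.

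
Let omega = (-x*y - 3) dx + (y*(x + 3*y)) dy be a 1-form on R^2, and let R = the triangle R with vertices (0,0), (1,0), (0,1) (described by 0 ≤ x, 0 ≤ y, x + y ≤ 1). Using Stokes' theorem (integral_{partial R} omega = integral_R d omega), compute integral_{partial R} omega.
integral_(partial R) omega = 1/3

Stokes: integral_partial_R omega = integral_R d omega with d omega = (∂Q/∂x - ∂P/∂y) dx ∧ dy.
  ∂Q/∂x = y
  ∂P/∂y = -x
  integrand = ∂Q/∂x - ∂P/∂y = x + y.
Integrating over R: integral_0^1 integral_0^{1-x} (x + y) dy dx = 1/3.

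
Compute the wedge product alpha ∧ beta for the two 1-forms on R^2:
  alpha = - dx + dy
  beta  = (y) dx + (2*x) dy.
alpha ∧ beta = (-2*x - y) dx ∧ dy

Distribute the wedge, using dx_i ∧ dx_j = -dx_j ∧ dx_i and dx_i ∧ dx_i = 0. For each pair (i, j) with i < j, the coefficient of dx_i ∧ dx_j in alpha ∧ beta is (alpha_i * beta_j - alpha_j * beta_i). Collecting: alpha ∧ beta = (-2*x - y) dx ∧ dy.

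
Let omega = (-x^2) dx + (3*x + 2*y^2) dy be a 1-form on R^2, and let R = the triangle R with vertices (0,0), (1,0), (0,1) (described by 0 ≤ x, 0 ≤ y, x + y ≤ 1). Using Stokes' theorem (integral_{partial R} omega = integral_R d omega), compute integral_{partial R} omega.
integral_(partial R) omega = 3/2

Stokes: integral_partial_R omega = integral_R d omega with d omega = (∂Q/∂x - ∂P/∂y) dx ∧ dy.
  ∂Q/∂x = 3
  ∂P/∂y = 0
  integrand = ∂Q/∂x - ∂P/∂y = 3.
Integrating over R: integral_0^1 integral_0^{1-x} (3) dy dx = 3/2.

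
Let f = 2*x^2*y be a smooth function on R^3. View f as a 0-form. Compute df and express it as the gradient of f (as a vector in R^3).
df = (4*x*y) dx + (2*x^2) dy + (0) dz; grad f = (4*x*y, 2*x^2, 0)

For a 0-form f, d f = (∂f/∂x) dx + (∂f/∂y) dy + (∂f/∂z) dz. The components of the vector representation are exactly the entries of grad f in Cartesian coordinates:
  ∂f/∂x = 4*x*y
  ∂f/∂y = 2*x^2
  ∂f/∂z = 0.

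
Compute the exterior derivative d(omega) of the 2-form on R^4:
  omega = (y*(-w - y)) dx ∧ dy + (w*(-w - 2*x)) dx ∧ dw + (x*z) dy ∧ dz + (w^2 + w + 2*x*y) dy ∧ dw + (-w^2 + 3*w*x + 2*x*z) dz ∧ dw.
d(omega) = (y) dx ∧ dy ∧ dw + (z) dx ∧ dy ∧ dz + (3*w + 2*z) dx ∧ dz ∧ dw

For a 2-form omega = sum_{i<j} g_{ij} dx_i ∧ dx_j, the exterior derivative is
  d(omega) = sum_{i<j} d(g_{ij}) ∧ dx_i ∧ dx_j = sum_{i<j, k} (∂g_{ij}/∂x_k) dx_k ∧ dx_i ∧ dx_j.
Expand each term, using dx_k ∧ dx_i ∧ dx_j = sgn(permutation) dx_{(a)} ∧ dx_{(b)} ∧ dx_{(c)} with (a < b < c) sorted:
  d(y*(-w - y)) includes (∂/∂w)(y*(-w - y)) dw = (-y) dw, which multiplied by dx ∧ dy gives (-y) dx ∧ dy ∧ dw
  d(x*z) includes (∂/∂x)(x*z) dx = (z) dx, which multiplied by dy ∧ dz gives (z) dx ∧ dy ∧ dz
  d(w^2 + w + 2*x*y) includes (∂/∂x)(w^2 + w + 2*x*y) dx = (2*y) dx, which multiplied by dy ∧ dw gives (2*y) dx ∧ dy ∧ dw
  d(-w^2 + 3*w*x + 2*x*z) includes (∂/∂x)(-w^2 + 3*w*x + 2*x*z) dx = (3*w + 2*z) dx, which multiplied by dz ∧ dw gives (3*w + 2*z) dx ∧ dz ∧ dw
Collecting like 3-forms: d(omega) = (y) dx ∧ dy ∧ dw + (z) dx ∧ dy ∧ dz + (3*w + 2*z) dx ∧ dz ∧ dw.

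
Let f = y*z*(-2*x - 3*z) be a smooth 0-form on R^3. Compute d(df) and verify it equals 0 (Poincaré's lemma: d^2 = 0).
d(df) = 0

Step 1: df = sum_i (∂f/∂x_i) dx_i = (-2*y*z) dx + (z*(-2*x - 3*z)) dy + (2*y*(-x - 3*z)) dz.
Step 2: Apply d again. Using the 1-form formula, the coefficient of dx ∧ dy in d(df) is ∂^2 f/∂x ∂y - ∂^2 f/∂y ∂x = (-2*z) - (-2*z) = 0 (equality of mixed partials for smooth f).
Similarly for dx ∧ dz and dy ∧ dz — all coefficients vanish. So d(df) = 0.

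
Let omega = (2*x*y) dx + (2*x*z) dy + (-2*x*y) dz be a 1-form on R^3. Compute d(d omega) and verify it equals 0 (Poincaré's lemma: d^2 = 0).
d(d omega) = 0

Step 1: d omega = sum_{i<j} (∂f_j/∂x_i - ∂f_i/∂x_j) dx_i ∧ dx_j:
  coeff of dx ∧ dy: -2*x + 2*z
  coeff of dx ∧ dz: -2*y
  coeff of dy ∧ dz: -4*x
Step 2: Apply d again to each 2-form coefficient. The only possible 3-form in R^3 is dx ∧ dy ∧ dz, with coefficient
  ∂(coeff of dy∧dz)/∂x - ∂(coeff of dx∧dz)/∂y + ∂(coeff of dx∧dy)/∂z
  = ∂/∂x (-4*x) - ∂/∂y (-2*y) + ∂/∂z (-2*x + 2*z).
Each of these terms simplifies to sums of mixed partials that cancel in pairs. The result is 0 (by equality of mixed partials for smooth functions — Schwarz / Clairaut).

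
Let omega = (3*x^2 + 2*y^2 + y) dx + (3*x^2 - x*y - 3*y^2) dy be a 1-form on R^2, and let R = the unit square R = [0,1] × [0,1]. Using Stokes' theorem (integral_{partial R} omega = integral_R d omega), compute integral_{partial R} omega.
integral_(partial R) omega = -1/2

Stokes: integral_partial_R omega = integral_R d omega with d omega = (∂Q/∂x - ∂P/∂y) dx ∧ dy.
  ∂Q/∂x = 6*x - y
  ∂P/∂y = 4*y + 1
  integrand = ∂Q/∂x - ∂P/∂y = 6*x - 5*y - 1.
Integrating over R: integral_0^1 integral_0^1 (6*x - 5*y - 1) dx dy = -1/2.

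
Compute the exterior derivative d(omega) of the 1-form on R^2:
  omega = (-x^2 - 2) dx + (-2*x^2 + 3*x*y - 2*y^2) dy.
d(omega) = (-4*x + 3*y) dx ∧ dy

For a 1-form omega = sum_i f_i dx_i, the exterior derivative is
  d(omega) = sum_{i < j} (∂f_j/∂x_i - ∂f_i/∂x_j) dx_i ∧ dx_j.
  coefficient of dx ∧ dy: ∂f_2/∂x - ∂f_1/∂y = ∂(-2*x^2 + 3*x*y - 2*y^2)/∂x - ∂(-x^2 - 2)/∂y = -4*x + 3*y
Assembling: d(omega) = (-4*x + 3*y) dx ∧ dy.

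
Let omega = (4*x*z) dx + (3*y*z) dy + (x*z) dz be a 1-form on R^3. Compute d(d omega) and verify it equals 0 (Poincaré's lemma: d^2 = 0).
d(d omega) = 0

Step 1: d omega = sum_{i<j} (∂f_j/∂x_i - ∂f_i/∂x_j) dx_i ∧ dx_j:
  coeff of dx ∧ dy: 0
  coeff of dx ∧ dz: -4*x + z
  coeff of dy ∧ dz: -3*y
Step 2: Apply d again to each 2-form coefficient. The only possible 3-form in R^3 is dx ∧ dy ∧ dz, with coefficient
  ∂(coeff of dy∧dz)/∂x - ∂(coeff of dx∧dz)/∂y + ∂(coeff of dx∧dy)/∂z
  = ∂/∂x (-3*y) - ∂/∂y (-4*x + z) + ∂/∂z (0).
Each of these terms simplifies to sums of mixed partials that cancel in pairs. The result is 0 (by equality of mixed partials for smooth functions — Schwarz / Clairaut).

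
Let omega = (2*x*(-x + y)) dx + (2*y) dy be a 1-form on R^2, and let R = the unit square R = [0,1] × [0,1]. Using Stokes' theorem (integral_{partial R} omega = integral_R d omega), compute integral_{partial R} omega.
integral_(partial R) omega = -1

Stokes: integral_partial_R omega = integral_R d omega with d omega = (∂Q/∂x - ∂P/∂y) dx ∧ dy.
  ∂Q/∂x = 0
  ∂P/∂y = 2*x
  integrand = ∂Q/∂x - ∂P/∂y = -2*x.
Integrating over R: integral_0^1 integral_0^1 (-2*x) dx dy = -1.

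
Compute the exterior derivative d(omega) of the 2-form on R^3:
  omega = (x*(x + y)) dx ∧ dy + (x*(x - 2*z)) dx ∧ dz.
d(omega) = 0

For a 2-form omega = sum_{i<j} g_{ij} dx_i ∧ dx_j, the exterior derivative is
  d(omega) = sum_{i<j} d(g_{ij}) ∧ dx_i ∧ dx_j = sum_{i<j, k} (∂g_{ij}/∂x_k) dx_k ∧ dx_i ∧ dx_j.
Expand each term, using dx_k ∧ dx_i ∧ dx_j = sgn(permutation) dx_{(a)} ∧ dx_{(b)} ∧ dx_{(c)} with (a < b < c) sorted:

Collecting like 3-forms: d(omega) = 0.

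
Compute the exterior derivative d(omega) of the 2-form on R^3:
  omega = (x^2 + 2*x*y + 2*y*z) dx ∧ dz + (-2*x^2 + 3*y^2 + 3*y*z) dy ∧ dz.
d(omega) = (-6*x - 2*z) dx ∧ dy ∧ dz

For a 2-form omega = sum_{i<j} g_{ij} dx_i ∧ dx_j, the exterior derivative is
  d(omega) = sum_{i<j} d(g_{ij}) ∧ dx_i ∧ dx_j = sum_{i<j, k} (∂g_{ij}/∂x_k) dx_k ∧ dx_i ∧ dx_j.
Expand each term, using dx_k ∧ dx_i ∧ dx_j = sgn(permutation) dx_{(a)} ∧ dx_{(b)} ∧ dx_{(c)} with (a < b < c) sorted:
  d(x^2 + 2*x*y + 2*y*z) includes (∂/∂y)(x^2 + 2*x*y + 2*y*z) dy = (2*x + 2*z) dy, which multiplied by dx ∧ dz gives (-2*x - 2*z) dx ∧ dy ∧ dz
  d(-2*x^2 + 3*y^2 + 3*y*z) includes (∂/∂x)(-2*x^2 + 3*y^2 + 3*y*z) dx = (-4*x) dx, which multiplied by dy ∧ dz gives (-4*x) dx ∧ dy ∧ dz
Collecting like 3-forms: d(omega) = (-6*x - 2*z) dx ∧ dy ∧ dz.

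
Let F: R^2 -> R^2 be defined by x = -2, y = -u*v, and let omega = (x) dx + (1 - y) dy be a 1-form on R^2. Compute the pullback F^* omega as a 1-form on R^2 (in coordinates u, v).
F^* omega = (v*(-u*v - 1)) du + (u*(-u*v - 1)) dv

Using F^*(f dg) = (f ∘ F) d(g ∘ F), substitute each coordinate x_i by F_i(u, v) in f_i, and replace dx_i by d F_i = (∂F_i/∂u) du + (∂F_i/∂v) dv.
  For the x component: f_1(F) = -2; d F_1 = (0) du + (0) dv
  For the y component: f_2(F) = u*v + 1; d F_2 = (-v) du + (-u) dv
Combining and collecting du, dv coefficients:
  coeff of du: v*(-u*v - 1)
  coeff of dv: u*(-u*v - 1)
F^* omega = (v*(-u*v - 1)) du + (u*(-u*v - 1)) dv.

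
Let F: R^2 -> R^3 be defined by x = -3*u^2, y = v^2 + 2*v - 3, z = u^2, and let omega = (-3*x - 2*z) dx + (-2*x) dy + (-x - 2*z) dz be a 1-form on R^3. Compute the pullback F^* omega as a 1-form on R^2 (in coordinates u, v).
F^* omega = (-40*u^3) du + (12*u^2*(v + 1)) dv

Using F^*(f dg) = (f ∘ F) d(g ∘ F), substitute each coordinate x_i by F_i(u, v) in f_i, and replace dx_i by d F_i = (∂F_i/∂u) du + (∂F_i/∂v) dv.
  For the x component: f_1(F) = 7*u^2; d F_1 = (-6*u) du + (0) dv
  For the y component: f_2(F) = 6*u^2; d F_2 = (0) du + (2*v + 2) dv
  For the z component: f_3(F) = u^2; d F_3 = (2*u) du + (0) dv
Combining and collecting du, dv coefficients:
  coeff of du: -40*u^3
  coeff of dv: 12*u^2*(v + 1)
F^* omega = (-40*u^3) du + (12*u^2*(v + 1)) dv.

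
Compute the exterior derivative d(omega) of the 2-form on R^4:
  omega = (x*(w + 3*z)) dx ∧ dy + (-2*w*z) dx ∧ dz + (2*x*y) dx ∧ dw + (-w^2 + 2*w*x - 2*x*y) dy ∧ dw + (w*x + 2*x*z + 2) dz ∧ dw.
d(omega) = (3*x) dx ∧ dy ∧ dz + (2*w - x - 2*y) dx ∧ dy ∧ dw + (w) dx ∧ dz ∧ dw

For a 2-form omega = sum_{i<j} g_{ij} dx_i ∧ dx_j, the exterior derivative is
  d(omega) = sum_{i<j} d(g_{ij}) ∧ dx_i ∧ dx_j = sum_{i<j, k} (∂g_{ij}/∂x_k) dx_k ∧ dx_i ∧ dx_j.
Expand each term, using dx_k ∧ dx_i ∧ dx_j = sgn(permutation) dx_{(a)} ∧ dx_{(b)} ∧ dx_{(c)} with (a < b < c) sorted:
  d(x*(w + 3*z)) includes (∂/∂z)(x*(w + 3*z)) dz = (3*x) dz, which multiplied by dx ∧ dy gives (3*x) dx ∧ dy ∧ dz
  d(x*(w + 3*z)) includes (∂/∂w)(x*(w + 3*z)) dw = (x) dw, which multiplied by dx ∧ dy gives (x) dx ∧ dy ∧ dw
  d(-2*w*z) includes (∂/∂w)(-2*w*z) dw = (-2*z) dw, which multiplied by dx ∧ dz gives (-2*z) dx ∧ dz ∧ dw
  d(2*x*y) includes (∂/∂y)(2*x*y) dy = (2*x) dy, which multiplied by dx ∧ dw gives (-2*x) dx ∧ dy ∧ dw
  d(-w^2 + 2*w*x - 2*x*y) includes (∂/∂x)(-w^2 + 2*w*x - 2*x*y) dx = (2*w - 2*y) dx, which multiplied by dy ∧ dw gives (2*w - 2*y) dx ∧ dy ∧ dw
  d(w*x + 2*x*z + 2) includes (∂/∂x)(w*x + 2*x*z + 2) dx = (w + 2*z) dx, which multiplied by dz ∧ dw gives (w + 2*z) dx ∧ dz ∧ dw
Collecting like 3-forms: d(omega) = (3*x) dx ∧ dy ∧ dz + (2*w - x - 2*y) dx ∧ dy ∧ dw + (w) dx ∧ dz ∧ dw.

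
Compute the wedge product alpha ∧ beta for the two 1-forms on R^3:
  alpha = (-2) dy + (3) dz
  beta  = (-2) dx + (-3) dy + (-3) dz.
alpha ∧ beta = (-4) dx ∧ dy + (15) dy ∧ dz + (6) dx ∧ dz

Distribute the wedge, using dx_i ∧ dx_j = -dx_j ∧ dx_i and dx_i ∧ dx_i = 0. For each pair (i, j) with i < j, the coefficient of dx_i ∧ dx_j in alpha ∧ beta is (alpha_i * beta_j - alpha_j * beta_i). Collecting: alpha ∧ beta = (-4) dx ∧ dy + (15) dy ∧ dz + (6) dx ∧ dz.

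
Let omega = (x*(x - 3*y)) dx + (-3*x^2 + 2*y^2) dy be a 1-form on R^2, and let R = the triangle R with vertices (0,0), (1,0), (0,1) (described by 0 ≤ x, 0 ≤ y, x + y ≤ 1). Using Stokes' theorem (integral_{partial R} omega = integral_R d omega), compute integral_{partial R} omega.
integral_(partial R) omega = -1/2

Stokes: integral_partial_R omega = integral_R d omega with d omega = (∂Q/∂x - ∂P/∂y) dx ∧ dy.
  ∂Q/∂x = -6*x
  ∂P/∂y = -3*x
  integrand = ∂Q/∂x - ∂P/∂y = -3*x.
Integrating over R: integral_0^1 integral_0^{1-x} (-3*x) dy dx = -1/2.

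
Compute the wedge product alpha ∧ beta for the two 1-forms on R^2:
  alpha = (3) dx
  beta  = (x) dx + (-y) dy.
alpha ∧ beta = (-3*y) dx ∧ dy

Distribute the wedge, using dx_i ∧ dx_j = -dx_j ∧ dx_i and dx_i ∧ dx_i = 0. For each pair (i, j) with i < j, the coefficient of dx_i ∧ dx_j in alpha ∧ beta is (alpha_i * beta_j - alpha_j * beta_i). Collecting: alpha ∧ beta = (-3*y) dx ∧ dy.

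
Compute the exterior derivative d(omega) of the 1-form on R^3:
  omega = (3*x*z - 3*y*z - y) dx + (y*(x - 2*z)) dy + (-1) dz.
d(omega) = (y + 3*z + 1) dx ∧ dy + (-3*x + 3*y) dx ∧ dz + (2*y) dy ∧ dz

For a 1-form omega = sum_i f_i dx_i, the exterior derivative is
  d(omega) = sum_{i < j} (∂f_j/∂x_i - ∂f_i/∂x_j) dx_i ∧ dx_j.
  coefficient of dx ∧ dy: ∂f_2/∂x - ∂f_1/∂y = ∂(y*(x - 2*z))/∂x - ∂(3*x*z - 3*y*z - y)/∂y = y + 3*z + 1
  coefficient of dx ∧ dz: ∂f_3/∂x - ∂f_1/∂z = ∂(-1)/∂x - ∂(3*x*z - 3*y*z - y)/∂z = -3*x + 3*y
  coefficient of dy ∧ dz: ∂f_3/∂y - ∂f_2/∂z = ∂(-1)/∂y - ∂(y*(x - 2*z))/∂z = 2*y
Assembling: d(omega) = (y + 3*z + 1) dx ∧ dy + (-3*x + 3*y) dx ∧ dz + (2*y) dy ∧ dz.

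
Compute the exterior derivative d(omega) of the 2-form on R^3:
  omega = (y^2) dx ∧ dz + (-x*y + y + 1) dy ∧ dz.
d(omega) = (-3*y) dx ∧ dy ∧ dz

For a 2-form omega = sum_{i<j} g_{ij} dx_i ∧ dx_j, the exterior derivative is
  d(omega) = sum_{i<j} d(g_{ij}) ∧ dx_i ∧ dx_j = sum_{i<j, k} (∂g_{ij}/∂x_k) dx_k ∧ dx_i ∧ dx_j.
Expand each term, using dx_k ∧ dx_i ∧ dx_j = sgn(permutation) dx_{(a)} ∧ dx_{(b)} ∧ dx_{(c)} with (a < b < c) sorted:
  d(y^2) includes (∂/∂y)(y^2) dy = (2*y) dy, which multiplied by dx ∧ dz gives (-2*y) dx ∧ dy ∧ dz
  d(-x*y + y + 1) includes (∂/∂x)(-x*y + y + 1) dx = (-y) dx, which multiplied by dy ∧ dz gives (-y) dx ∧ dy ∧ dz
Collecting like 3-forms: d(omega) = (-3*y) dx ∧ dy ∧ dz.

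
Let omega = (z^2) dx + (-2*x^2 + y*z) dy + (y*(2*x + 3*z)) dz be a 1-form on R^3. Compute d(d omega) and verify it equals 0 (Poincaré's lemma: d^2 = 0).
d(d omega) = 0

Step 1: d omega = sum_{i<j} (∂f_j/∂x_i - ∂f_i/∂x_j) dx_i ∧ dx_j:
  coeff of dx ∧ dy: -4*x
  coeff of dx ∧ dz: 2*y - 2*z
  coeff of dy ∧ dz: 2*x - y + 3*z
Step 2: Apply d again to each 2-form coefficient. The only possible 3-form in R^3 is dx ∧ dy ∧ dz, with coefficient
  ∂(coeff of dy∧dz)/∂x - ∂(coeff of dx∧dz)/∂y + ∂(coeff of dx∧dy)/∂z
  = ∂/∂x (2*x - y + 3*z) - ∂/∂y (2*y - 2*z) + ∂/∂z (-4*x).
Each of these terms simplifies to sums of mixed partials that cancel in pairs. The result is 0 (by equality of mixed partials for smooth functions — Schwarz / Clairaut).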